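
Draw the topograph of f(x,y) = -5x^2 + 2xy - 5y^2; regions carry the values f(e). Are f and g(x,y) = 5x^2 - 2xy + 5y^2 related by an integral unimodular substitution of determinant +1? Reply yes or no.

D₁ = -96, D₂ = -96
f is negative-definite; reduce −f:
−f: flip: (5,-2,5)→(5,2,5)
−f: reduced (well bottom): (5,2,5) with a≤c, −a<b≤a
flip sign back: reduced form of f is (-5,-2,-5)
g: flip: (5,-2,5)→(5,2,5)
g: reduced (well bottom): (5,2,5) with a≤c, −a<b≤a
reduced forms (-5, -2, -5) vs (5, 2, 5) ⇒ inequivalent

no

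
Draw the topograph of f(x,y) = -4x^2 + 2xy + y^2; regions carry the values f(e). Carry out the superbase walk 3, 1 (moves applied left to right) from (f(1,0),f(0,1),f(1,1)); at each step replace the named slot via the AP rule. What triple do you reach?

start (-4,1,-1) = (f(1,0),f(0,1),f(1,1))
replace slot 3: 2·((-4)+1) − (-1) = -5 → (-4,1,-5)
replace slot 1: 2·(1+(-5)) − (-4) = -4 → (-4,1,-5)

-4,1,-5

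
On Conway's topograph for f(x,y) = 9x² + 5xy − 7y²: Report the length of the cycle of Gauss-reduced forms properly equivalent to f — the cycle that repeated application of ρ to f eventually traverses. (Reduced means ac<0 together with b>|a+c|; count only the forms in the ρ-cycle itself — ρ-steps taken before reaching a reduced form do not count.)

D = 277, ⌊√D⌋ = 16
river: ρ → (-7,9,7)
river: ρ → (7,5,-9)
river: ρ → (-9,13,3)
river: ρ → (3,11,-13)
river: ρ → (-13,15,1)
river: ρ → (1,15,-13)
river: ρ → (-13,11,3)
river: ρ → (3,13,-9)
river: ρ → (-9,5,7)
river: ρ → (7,9,-7)
river: ρ → (-7,5,9)
river: ρ → (9,13,-3)
river: ρ → (-3,11,13)
river: ρ → (13,15,-1)
river: ρ → (-1,15,13)
river: ρ → (13,11,-3)
river: ρ → (-3,13,9)
river: ρ → (9,5,-7)
ρ-cycle length = 18 (tail of 0 descent steps not counted)

18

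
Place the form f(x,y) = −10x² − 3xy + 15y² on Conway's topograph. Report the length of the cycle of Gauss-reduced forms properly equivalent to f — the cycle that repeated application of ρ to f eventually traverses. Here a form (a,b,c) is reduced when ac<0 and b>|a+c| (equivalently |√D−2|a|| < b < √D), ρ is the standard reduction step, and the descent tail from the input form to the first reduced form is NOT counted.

D = 609, ⌊√D⌋ = 24
descent: ρ → (15,3,-10)
descent: ρ → (-10,17,8)  [lands on river]
river: ρ → (8,15,-12)
river: ρ → (-12,9,11)
river: ρ → (11,13,-10)
river: ρ → (-10,7,14)
river: ρ → (14,21,-3)
river: ρ → (-3,21,14)
river: ρ → (14,7,-10)
river: ρ → (-10,13,11)
river: ρ → (11,9,-12)
river: ρ → (-12,15,8)
river: ρ → (8,17,-10)
river: ρ → (-10,23,2)
river: ρ → (2,21,-21)
river: ρ → (-21,21,2)
river: ρ → (2,23,-10)
ρ-cycle length = 16 (tail of 2 descent steps not counted)

16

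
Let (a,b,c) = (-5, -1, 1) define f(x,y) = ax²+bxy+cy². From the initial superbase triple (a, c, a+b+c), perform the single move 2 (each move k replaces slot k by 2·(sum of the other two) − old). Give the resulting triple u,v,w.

start (-5,1,-5) = (f(1,0),f(0,1),f(1,1))
replace slot 2: 2·((-5)+(-5)) − 1 = -21 → (-5,-21,-5)

-5,-21,-5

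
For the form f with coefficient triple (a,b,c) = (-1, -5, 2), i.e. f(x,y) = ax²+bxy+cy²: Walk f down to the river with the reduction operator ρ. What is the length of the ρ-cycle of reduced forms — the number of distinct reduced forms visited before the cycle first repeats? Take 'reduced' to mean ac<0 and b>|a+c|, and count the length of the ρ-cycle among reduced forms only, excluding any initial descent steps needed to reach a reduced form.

D = 33, ⌊√D⌋ = 5
descent: ρ → (2,5,-1)  [lands on river]
river: ρ → (-1,5,2)
river: ρ → (2,3,-3)
river: ρ → (-3,3,2)
ρ-cycle length = 4 (tail of 1 descent step not counted)

4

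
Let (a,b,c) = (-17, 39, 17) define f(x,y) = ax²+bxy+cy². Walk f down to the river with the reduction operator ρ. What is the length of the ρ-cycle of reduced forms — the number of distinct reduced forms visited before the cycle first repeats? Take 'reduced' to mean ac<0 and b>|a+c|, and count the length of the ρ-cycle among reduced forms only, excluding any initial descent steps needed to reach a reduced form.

D = 2677, ⌊√D⌋ = 51
river: ρ → (17,29,-27)
river: ρ → (-27,25,19)
river: ρ → (19,51,-1)
river: ρ → (-1,51,19)
river: ρ → (19,25,-27)
river: ρ → (-27,29,17)
river: ρ → (17,39,-17)
river: ρ → (-17,29,27)
river: ρ → (27,25,-19)
river: ρ → (-19,51,1)
river: ρ → (1,51,-19)
river: ρ → (-19,25,27)
river: ρ → (27,29,-17)
river: ρ → (-17,39,17)
ρ-cycle length = 14 (tail of 0 descent steps not counted)

14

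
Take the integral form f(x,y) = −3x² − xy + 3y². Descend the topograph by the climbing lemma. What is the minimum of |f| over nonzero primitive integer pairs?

descent: ρ → (3,1,-3)  [lands on river]
river: ρ → (-3,5,1)
river: ρ → (1,5,-3)
river: ρ → (-3,1,3)
river: ρ → (3,5,-1)
river: ρ → (-1,5,3)
closes: descent 1, river 6
min |a| on river = 1

1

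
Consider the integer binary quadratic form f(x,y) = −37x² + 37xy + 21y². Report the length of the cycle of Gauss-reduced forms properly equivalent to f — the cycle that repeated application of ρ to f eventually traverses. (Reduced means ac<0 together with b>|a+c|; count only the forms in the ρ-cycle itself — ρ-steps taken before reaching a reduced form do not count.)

D = 4477, ⌊√D⌋ = 66
river: ρ → (21,47,-27)
river: ρ → (-27,61,7)
river: ρ → (7,65,-9)
river: ρ → (-9,61,21)
river: ρ → (21,65,-3)
river: ρ → (-3,61,63)
river: ρ → (63,65,-1)
river: ρ → (-1,65,63)
river: ρ → (63,61,-3)
river: ρ → (-3,65,21)
river: ρ → (21,61,-9)
river: ρ → (-9,65,7)
river: ρ → (7,61,-27)
river: ρ → (-27,47,21)
river: ρ → (21,37,-37)
river: ρ → (-37,37,21)
ρ-cycle length = 16 (tail of 0 descent steps not counted)

16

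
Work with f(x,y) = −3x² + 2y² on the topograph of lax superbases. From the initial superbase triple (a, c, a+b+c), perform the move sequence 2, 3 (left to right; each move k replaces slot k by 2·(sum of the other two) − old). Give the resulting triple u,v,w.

start (-3,2,-1) = (f(1,0),f(0,1),f(1,1))
replace slot 2: 2·((-3)+(-1)) − 2 = -10 → (-3,-10,-1)
replace slot 3: 2·((-3)+(-10)) − (-1) = -25 → (-3,-10,-25)

-3,-10,-25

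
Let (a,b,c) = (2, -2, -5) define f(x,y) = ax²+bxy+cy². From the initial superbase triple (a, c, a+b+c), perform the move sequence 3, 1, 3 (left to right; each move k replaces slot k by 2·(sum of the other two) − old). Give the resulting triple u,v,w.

start (2,-5,-5) = (f(1,0),f(0,1),f(1,1))
replace slot 3: 2·(2+(-5)) − (-5) = -1 → (2,-5,-1)
replace slot 1: 2·((-5)+(-1)) − 2 = -14 → (-14,-5,-1)
replace slot 3: 2·((-14)+(-5)) − (-1) = -37 → (-14,-5,-37)

-14,-5,-37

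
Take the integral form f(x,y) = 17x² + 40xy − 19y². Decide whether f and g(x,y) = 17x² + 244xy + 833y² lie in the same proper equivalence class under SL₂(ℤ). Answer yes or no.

D₁ = 2892, D₂ = 2892
river cycle of f (length 6): (-19, 36, 21), (21, 48, -7), (-7, 50, 14), (14, 34, -31), (-31, 28, 17), (17, 40, -19)
river cycle of g (length 6): (17, 40, -19), (-19, 36, 21), (21, 48, -7), (-7, 50, 14), (14, 34, -31), (-31, 28, 17)
cycles coincide ⇒ equivalent

yes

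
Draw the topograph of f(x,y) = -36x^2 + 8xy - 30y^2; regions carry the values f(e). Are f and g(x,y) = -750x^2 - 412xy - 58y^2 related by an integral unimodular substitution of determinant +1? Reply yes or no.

D₁ = -4256, D₂ = -4256
f is negative-definite; reduce −f:
−f: flip: (36,-8,30)→(30,8,36)
−f: reduced (well bottom): (30,8,36) with a≤c, −a<b≤a
flip sign back: reduced form of f is (-30,-8,-36)
g is negative-definite; reduce −g:
−g: flip: (750,412,58)→(58,-412,750)
−g: translate: b→52 (≡-412 mod 116), so (58,-412,750)→(58,52,30)
−g: flip: (58,52,30)→(30,-52,58)
−g: translate: b→8 (≡-52 mod 60), so (30,-52,58)→(30,8,36)
−g: reduced (well bottom): (30,8,36) with a≤c, −a<b≤a
flip sign back: reduced form of g is (-30,-8,-36)
reduced forms (-30, -8, -36) vs (-30, -8, -36) ⇒ equivalent

yes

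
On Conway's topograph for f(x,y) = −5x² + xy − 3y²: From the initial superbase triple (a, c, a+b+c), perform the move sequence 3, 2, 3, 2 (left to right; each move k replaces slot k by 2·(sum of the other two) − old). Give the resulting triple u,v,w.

start (-5,-3,-7) = (f(1,0),f(0,1),f(1,1))
replace slot 3: 2·((-5)+(-3)) − (-7) = -9 → (-5,-3,-9)
replace slot 2: 2·((-5)+(-9)) − (-3) = -25 → (-5,-25,-9)
replace slot 3: 2·((-5)+(-25)) − (-9) = -51 → (-5,-25,-51)
replace slot 2: 2·((-5)+(-51)) − (-25) = -87 → (-5,-87,-51)

-5,-87,-51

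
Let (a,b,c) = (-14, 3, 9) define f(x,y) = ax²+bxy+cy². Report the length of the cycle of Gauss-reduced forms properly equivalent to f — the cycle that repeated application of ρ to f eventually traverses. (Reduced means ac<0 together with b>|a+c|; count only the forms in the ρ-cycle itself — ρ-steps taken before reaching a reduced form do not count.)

D = 513, ⌊√D⌋ = 22
descent: ρ → (9,15,-8)  [lands on river]
river: ρ → (-8,17,7)
river: ρ → (7,11,-14)
river: ρ → (-14,17,4)
river: ρ → (4,15,-18)
river: ρ → (-18,21,1)
river: ρ → (1,21,-18)
river: ρ → (-18,15,4)
river: ρ → (4,17,-14)
river: ρ → (-14,11,7)
river: ρ → (7,17,-8)
river: ρ → (-8,15,9)
river: ρ → (9,21,-2)
river: ρ → (-2,19,19)
river: ρ → (19,19,-2)
river: ρ → (-2,21,9)
ρ-cycle length = 16 (tail of 1 descent step not counted)

16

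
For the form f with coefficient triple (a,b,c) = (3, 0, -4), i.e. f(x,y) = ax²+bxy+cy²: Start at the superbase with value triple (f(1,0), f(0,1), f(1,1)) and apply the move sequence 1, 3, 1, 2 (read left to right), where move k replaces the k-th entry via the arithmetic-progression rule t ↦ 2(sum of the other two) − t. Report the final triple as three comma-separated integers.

start (3,-4,-1) = (f(1,0),f(0,1),f(1,1))
replace slot 1: 2·((-4)+(-1)) − 3 = -13 → (-13,-4,-1)
replace slot 3: 2·((-13)+(-4)) − (-1) = -33 → (-13,-4,-33)
replace slot 1: 2·((-4)+(-33)) − (-13) = -61 → (-61,-4,-33)
replace slot 2: 2·((-61)+(-33)) − (-4) = -184 → (-61,-184,-33)

-61,-184,-33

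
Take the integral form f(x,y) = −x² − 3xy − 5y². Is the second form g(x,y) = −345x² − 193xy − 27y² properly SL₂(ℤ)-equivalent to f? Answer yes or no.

D₁ = -11, D₂ = -11
f is negative-definite; reduce −f:
−f: translate: b→1 (≡3 mod 2), so (1,3,5)→(1,1,3)
−f: reduced (well bottom): (1,1,3) with a≤c, −a<b≤a
flip sign back: reduced form of f is (-1,-1,-3)
g is negative-definite; reduce −g:
−g: flip: (345,193,27)→(27,-193,345)
−g: translate: b→23 (≡-193 mod 54), so (27,-193,345)→(27,23,5)
−g: flip: (27,23,5)→(5,-23,27)
−g: translate: b→-3 (≡-23 mod 10), so (5,-23,27)→(5,-3,1)
−g: flip: (5,-3,1)→(1,3,5)
−g: translate: b→1 (≡3 mod 2), so (1,3,5)→(1,1,3)
−g: reduced (well bottom): (1,1,3) with a≤c, −a<b≤a
flip sign back: reduced form of g is (-1,-1,-3)
reduced forms (-1, -1, -3) vs (-1, -1, -3) ⇒ equivalent

yes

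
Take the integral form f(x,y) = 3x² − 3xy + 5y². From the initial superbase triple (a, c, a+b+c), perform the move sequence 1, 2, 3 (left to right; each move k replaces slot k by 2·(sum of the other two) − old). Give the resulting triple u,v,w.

start (3,5,5) = (f(1,0),f(0,1),f(1,1))
replace slot 1: 2·(5+5) − 3 = 17 → (17,5,5)
replace slot 2: 2·(17+5) − 5 = 39 → (17,39,5)
replace slot 3: 2·(17+39) − 5 = 107 → (17,39,107)

17,39,107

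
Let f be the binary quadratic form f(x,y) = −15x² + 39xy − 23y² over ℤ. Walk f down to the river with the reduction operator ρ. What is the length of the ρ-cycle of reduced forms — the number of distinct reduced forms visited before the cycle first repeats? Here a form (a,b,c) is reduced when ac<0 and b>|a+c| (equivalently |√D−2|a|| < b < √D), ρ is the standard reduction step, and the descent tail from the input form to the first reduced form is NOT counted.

D = 141, ⌊√D⌋ = 11
descent: ρ → (-23,7,1)
descent: ρ → (1,11,-5)  [lands on river]
river: ρ → (-5,9,3)
river: ρ → (3,9,-5)
river: ρ → (-5,11,1)
ρ-cycle length = 4 (tail of 2 descent steps not counted)

4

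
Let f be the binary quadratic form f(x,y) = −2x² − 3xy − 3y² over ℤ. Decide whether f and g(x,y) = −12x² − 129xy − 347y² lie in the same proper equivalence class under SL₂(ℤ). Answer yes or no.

D₁ = -15, D₂ = -15
f is negative-definite; reduce −f:
−f: translate: b→-1 (≡3 mod 4), so (2,3,3)→(2,-1,2)
−f: flip: (2,-1,2)→(2,1,2)
−f: reduced (well bottom): (2,1,2) with a≤c, −a<b≤a
flip sign back: reduced form of f is (-2,-1,-2)
g is negative-definite; reduce −g:
−g: translate: b→9 (≡129 mod 24), so (12,129,347)→(12,9,2)
−g: flip: (12,9,2)→(2,-9,12)
−g: translate: b→-1 (≡-9 mod 4), so (2,-9,12)→(2,-1,2)
−g: flip: (2,-1,2)→(2,1,2)
−g: reduced (well bottom): (2,1,2) with a≤c, −a<b≤a
flip sign back: reduced form of g is (-2,-1,-2)
reduced forms (-2, -1, -2) vs (-2, -1, -2) ⇒ equivalent

yes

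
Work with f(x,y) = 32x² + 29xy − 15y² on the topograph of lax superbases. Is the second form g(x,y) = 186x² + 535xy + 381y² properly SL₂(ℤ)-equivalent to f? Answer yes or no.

D₁ = 2761, D₂ = 2761
river cycle of f (length 74): (-15, 31, 30), (30, 29, -16), (-16, 35, 24), (24, 13, -27), (-27, 41, 10), (10, 39, -31), (-31, 23, 18), (18, 49, -5), (-5, 51, 8), (8, 45, -23), … (64 more)
river cycle of g (length 74): (32, 29, -15), (-15, 31, 30), (30, 29, -16), (-16, 35, 24), (24, 13, -27), (-27, 41, 10), (10, 39, -31), (-31, 23, 18), (18, 49, -5), (-5, 51, 8), … (64 more)
cycles coincide ⇒ equivalent

yes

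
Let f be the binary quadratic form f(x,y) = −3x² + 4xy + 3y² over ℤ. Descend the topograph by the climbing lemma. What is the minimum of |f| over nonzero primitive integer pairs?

river: ρ → (3,2,-4)
river: ρ → (-4,6,1)
river: ρ → (1,6,-4)
river: ρ → (-4,2,3)
river: ρ → (3,4,-3)
river: ρ → (-3,2,4)
river: ρ → (4,6,-1)
river: ρ → (-1,6,4)
river: ρ → (4,2,-3)
river: ρ → (-3,4,3)
closes: descent 0, river 10
min |a| on river = 1

1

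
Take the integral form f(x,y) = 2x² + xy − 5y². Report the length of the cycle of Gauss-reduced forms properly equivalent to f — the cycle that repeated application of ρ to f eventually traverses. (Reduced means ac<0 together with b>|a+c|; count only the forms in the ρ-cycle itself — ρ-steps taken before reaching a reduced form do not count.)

D = 41, ⌊√D⌋ = 6
descent: ρ → (-5,-1,2)
descent: ρ → (2,5,-2)  [lands on river]
river: ρ → (-2,3,4)
river: ρ → (4,5,-1)
river: ρ → (-1,5,4)
river: ρ → (4,3,-2)
river: ρ → (-2,5,2)
river: ρ → (2,3,-4)
river: ρ → (-4,5,1)
river: ρ → (1,5,-4)
river: ρ → (-4,3,2)
ρ-cycle length = 10 (tail of 2 descent steps not counted)

10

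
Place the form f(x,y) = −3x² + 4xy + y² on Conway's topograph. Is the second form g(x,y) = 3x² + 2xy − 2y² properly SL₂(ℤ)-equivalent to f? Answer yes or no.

D₁ = 28, D₂ = 28
river cycle of f (length 4): (1, 4, -3), (-3, 2, 2), (2, 2, -3), (-3, 4, 1)
river cycle of g (length 4): (-2, 2, 3), (3, 4, -1), (-1, 4, 3), (3, 2, -2)
cycles differ ⇒ inequivalent

no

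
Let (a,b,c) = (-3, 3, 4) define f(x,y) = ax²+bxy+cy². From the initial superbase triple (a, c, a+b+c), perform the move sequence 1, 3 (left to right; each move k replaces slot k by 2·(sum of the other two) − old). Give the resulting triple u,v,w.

start (-3,4,4) = (f(1,0),f(0,1),f(1,1))
replace slot 1: 2·(4+4) − (-3) = 19 → (19,4,4)
replace slot 3: 2·(19+4) − 4 = 42 → (19,4,42)

19,4,42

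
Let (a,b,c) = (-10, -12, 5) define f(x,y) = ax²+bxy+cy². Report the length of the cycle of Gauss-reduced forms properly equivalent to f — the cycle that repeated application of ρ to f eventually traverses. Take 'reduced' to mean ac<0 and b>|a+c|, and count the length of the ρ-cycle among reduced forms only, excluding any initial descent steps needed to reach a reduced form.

D = 344, ⌊√D⌋ = 18
descent: ρ → (5,12,-10)  [lands on river]
river: ρ → (-10,8,7)
river: ρ → (7,6,-11)
river: ρ → (-11,16,2)
river: ρ → (2,16,-11)
river: ρ → (-11,6,7)
river: ρ → (7,8,-10)
river: ρ → (-10,12,5)
river: ρ → (5,18,-1)
river: ρ → (-1,18,5)
ρ-cycle length = 10 (tail of 1 descent step not counted)

10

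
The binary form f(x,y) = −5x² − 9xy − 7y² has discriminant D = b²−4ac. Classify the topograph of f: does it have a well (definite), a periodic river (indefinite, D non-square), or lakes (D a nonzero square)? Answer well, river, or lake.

D = b²−4ac = (-9)² − 4·(-5)·(-7) = -59
D < 0 ⇒ definite ⇒ every region one sign ⇒ single well

well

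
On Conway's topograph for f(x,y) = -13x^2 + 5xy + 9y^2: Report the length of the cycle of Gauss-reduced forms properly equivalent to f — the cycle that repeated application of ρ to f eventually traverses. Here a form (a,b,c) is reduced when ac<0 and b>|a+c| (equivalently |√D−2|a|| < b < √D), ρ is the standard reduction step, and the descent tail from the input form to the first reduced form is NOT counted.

D = 493, ⌊√D⌋ = 22
river: ρ → (9,13,-9)
river: ρ → (-9,5,13)
river: ρ → (13,21,-1)
river: ρ → (-1,21,13)
river: ρ → (13,5,-9)
river: ρ → (-9,13,9)
river: ρ → (9,5,-13)
river: ρ → (-13,21,1)
river: ρ → (1,21,-13)
river: ρ → (-13,5,9)
ρ-cycle length = 10 (tail of 0 descent steps not counted)

10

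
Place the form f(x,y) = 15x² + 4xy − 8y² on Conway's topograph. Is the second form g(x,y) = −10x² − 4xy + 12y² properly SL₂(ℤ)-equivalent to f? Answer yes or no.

D₁ = 496, D₂ = 496
river cycle of f (length 16): (-8, 12, 11), (11, 10, -9), (-9, 8, 12), (12, 16, -5), (-5, 14, 15), (15, 16, -4), (-4, 16, 15), (15, 14, -5), (-5, 16, 12), (12, 8, -9), … (6 more)
river cycle of g (length 8): (12, 4, -10), (-10, 16, 6), (6, 20, -4), (-4, 20, 6), (6, 16, -10), (-10, 4, 12), (12, 20, -2), (-2, 20, 12)
cycles differ ⇒ inequivalent

no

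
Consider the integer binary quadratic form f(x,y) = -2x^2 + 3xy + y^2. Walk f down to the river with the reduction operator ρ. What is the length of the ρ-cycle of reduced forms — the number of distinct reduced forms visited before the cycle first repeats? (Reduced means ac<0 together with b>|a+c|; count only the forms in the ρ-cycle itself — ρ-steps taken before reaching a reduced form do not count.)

D = 17, ⌊√D⌋ = 4
river: ρ → (1,3,-2)
river: ρ → (-2,1,2)
river: ρ → (2,3,-1)
river: ρ → (-1,3,2)
river: ρ → (2,1,-2)
river: ρ → (-2,3,1)
ρ-cycle length = 6 (tail of 0 descent steps not counted)

6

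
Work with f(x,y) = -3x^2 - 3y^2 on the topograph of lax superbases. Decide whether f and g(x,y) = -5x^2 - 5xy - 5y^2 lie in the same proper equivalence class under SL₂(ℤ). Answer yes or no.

D₁ = -36, D₂ = -75
discriminants differ ⇒ not SL₂(ℤ)-equivalent

no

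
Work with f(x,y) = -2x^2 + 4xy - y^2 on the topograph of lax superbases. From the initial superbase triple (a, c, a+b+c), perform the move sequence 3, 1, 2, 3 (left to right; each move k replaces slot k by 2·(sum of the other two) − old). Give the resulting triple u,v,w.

start (-2,-1,1) = (f(1,0),f(0,1),f(1,1))
replace slot 3: 2·((-2)+(-1)) − 1 = -7 → (-2,-1,-7)
replace slot 1: 2·((-1)+(-7)) − (-2) = -14 → (-14,-1,-7)
replace slot 2: 2·((-14)+(-7)) − (-1) = -41 → (-14,-41,-7)
replace slot 3: 2·((-14)+(-41)) − (-7) = -103 → (-14,-41,-103)

-14,-41,-103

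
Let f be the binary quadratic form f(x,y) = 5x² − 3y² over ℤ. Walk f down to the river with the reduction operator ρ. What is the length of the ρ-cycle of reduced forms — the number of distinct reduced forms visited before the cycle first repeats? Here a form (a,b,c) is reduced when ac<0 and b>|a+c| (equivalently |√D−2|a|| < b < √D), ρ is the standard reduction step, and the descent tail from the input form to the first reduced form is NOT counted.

D = 60, ⌊√D⌋ = 7
descent: ρ → (-3,6,2)  [lands on river]
river: ρ → (2,6,-3)
ρ-cycle length = 2 (tail of 1 descent step not counted)

2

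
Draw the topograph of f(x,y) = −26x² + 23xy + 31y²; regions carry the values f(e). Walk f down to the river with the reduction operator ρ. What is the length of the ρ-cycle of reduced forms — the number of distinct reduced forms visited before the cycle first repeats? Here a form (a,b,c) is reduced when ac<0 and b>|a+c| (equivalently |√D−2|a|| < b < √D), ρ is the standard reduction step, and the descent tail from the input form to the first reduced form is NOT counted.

D = 3753, ⌊√D⌋ = 61
river: ρ → (31,39,-18)
river: ρ → (-18,33,37)
river: ρ → (37,41,-14)
river: ρ → (-14,43,34)
river: ρ → (34,25,-23)
river: ρ → (-23,21,36)
river: ρ → (36,51,-8)
river: ρ → (-8,61,1)
river: ρ → (1,61,-8)
river: ρ → (-8,51,36)
river: ρ → (36,21,-23)
river: ρ → (-23,25,34)
river: ρ → (34,43,-14)
river: ρ → (-14,41,37)
river: ρ → (37,33,-18)
river: ρ → (-18,39,31)
river: ρ → (31,23,-26)
river: ρ → (-26,29,28)
river: ρ → (28,27,-27)
river: ρ → (-27,27,28)
river: ρ → (28,29,-26)
river: ρ → (-26,23,31)
ρ-cycle length = 22 (tail of 0 descent steps not counted)

22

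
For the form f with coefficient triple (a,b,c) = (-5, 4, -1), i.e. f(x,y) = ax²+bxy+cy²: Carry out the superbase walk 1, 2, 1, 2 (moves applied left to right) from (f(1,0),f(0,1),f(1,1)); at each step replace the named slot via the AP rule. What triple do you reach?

start (-5,-1,-2) = (f(1,0),f(0,1),f(1,1))
replace slot 1: 2·((-1)+(-2)) − (-5) = -1 → (-1,-1,-2)
replace slot 2: 2·((-1)+(-2)) − (-1) = -5 → (-1,-5,-2)
replace slot 1: 2·((-5)+(-2)) − (-1) = -13 → (-13,-5,-2)
replace slot 2: 2·((-13)+(-2)) − (-5) = -25 → (-13,-25,-2)

-13,-25,-2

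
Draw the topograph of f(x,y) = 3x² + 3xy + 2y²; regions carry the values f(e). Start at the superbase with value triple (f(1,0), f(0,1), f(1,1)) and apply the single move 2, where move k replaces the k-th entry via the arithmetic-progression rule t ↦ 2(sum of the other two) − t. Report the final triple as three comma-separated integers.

start (3,2,8) = (f(1,0),f(0,1),f(1,1))
replace slot 2: 2·(3+8) − 2 = 20 → (3,20,8)

3,20,8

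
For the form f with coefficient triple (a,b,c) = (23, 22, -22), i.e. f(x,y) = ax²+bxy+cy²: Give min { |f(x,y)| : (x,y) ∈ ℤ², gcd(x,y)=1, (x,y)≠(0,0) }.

river: ρ → (-22,22,23)
river: ρ → (23,24,-21)
river: ρ → (-21,18,26)
river: ρ → (26,34,-13)
river: ρ → (-13,44,11)
river: ρ → (11,44,-13)
river: ρ → (-13,34,26)
river: ρ → (26,18,-21)
river: ρ → (-21,24,23)
river: ρ → (23,22,-22)
closes: descent 0, river 10
min |a| on river = 11

11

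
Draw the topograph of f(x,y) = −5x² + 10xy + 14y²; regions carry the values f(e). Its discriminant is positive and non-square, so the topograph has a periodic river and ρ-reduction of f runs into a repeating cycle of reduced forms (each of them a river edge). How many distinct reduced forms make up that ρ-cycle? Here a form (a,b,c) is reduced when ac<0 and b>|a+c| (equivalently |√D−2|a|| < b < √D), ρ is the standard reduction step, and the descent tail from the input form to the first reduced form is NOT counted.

D = 380, ⌊√D⌋ = 19
river: ρ → (14,18,-1)
river: ρ → (-1,18,14)
river: ρ → (14,10,-5)
river: ρ → (-5,10,14)
ρ-cycle length = 4 (tail of 0 descent steps not counted)

4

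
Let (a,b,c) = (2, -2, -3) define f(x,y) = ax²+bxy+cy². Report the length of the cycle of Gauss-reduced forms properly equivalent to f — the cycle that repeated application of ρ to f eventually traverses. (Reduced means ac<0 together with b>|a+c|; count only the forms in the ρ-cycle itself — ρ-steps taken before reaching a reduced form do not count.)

D = 28, ⌊√D⌋ = 5
descent: ρ → (-3,2,2)  [lands on river]
river: ρ → (2,2,-3)
river: ρ → (-3,4,1)
river: ρ → (1,4,-3)
ρ-cycle length = 4 (tail of 1 descent step not counted)

4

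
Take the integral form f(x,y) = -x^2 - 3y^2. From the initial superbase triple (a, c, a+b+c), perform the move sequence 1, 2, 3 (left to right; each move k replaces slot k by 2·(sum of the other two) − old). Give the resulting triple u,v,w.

start (-1,-3,-4) = (f(1,0),f(0,1),f(1,1))
replace slot 1: 2·((-3)+(-4)) − (-1) = -13 → (-13,-3,-4)
replace slot 2: 2·((-13)+(-4)) − (-3) = -31 → (-13,-31,-4)
replace slot 3: 2·((-13)+(-31)) − (-4) = -84 → (-13,-31,-84)

-13,-31,-84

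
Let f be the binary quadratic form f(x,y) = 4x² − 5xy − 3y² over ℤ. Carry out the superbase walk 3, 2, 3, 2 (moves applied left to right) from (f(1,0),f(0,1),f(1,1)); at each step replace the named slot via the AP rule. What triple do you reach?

start (4,-3,-4) = (f(1,0),f(0,1),f(1,1))
replace slot 3: 2·(4+(-3)) − (-4) = 6 → (4,-3,6)
replace slot 2: 2·(4+6) − (-3) = 23 → (4,23,6)
replace slot 3: 2·(4+23) − 6 = 48 → (4,23,48)
replace slot 2: 2·(4+48) − 23 = 81 → (4,81,48)

4,81,48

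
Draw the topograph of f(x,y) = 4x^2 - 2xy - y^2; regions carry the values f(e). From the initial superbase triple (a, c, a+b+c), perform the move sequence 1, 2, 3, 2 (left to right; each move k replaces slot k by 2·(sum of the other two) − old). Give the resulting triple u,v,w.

start (4,-1,1) = (f(1,0),f(0,1),f(1,1))
replace slot 1: 2·((-1)+1) − 4 = -4 → (-4,-1,1)
replace slot 2: 2·((-4)+1) − (-1) = -5 → (-4,-5,1)
replace slot 3: 2·((-4)+(-5)) − 1 = -19 → (-4,-5,-19)
replace slot 2: 2·((-4)+(-19)) − (-5) = -41 → (-4,-41,-19)

-4,-41,-19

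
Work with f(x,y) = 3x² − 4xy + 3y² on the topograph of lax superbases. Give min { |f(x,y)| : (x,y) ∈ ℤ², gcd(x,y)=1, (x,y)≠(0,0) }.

translate: b→2 (≡-4 mod 6), so (3,-4,3)→(3,2,2)
flip: (3,2,2)→(2,-2,3)
translate: b→2 (≡-2 mod 4), so (2,-2,3)→(2,2,3)
reduced (well bottom): (2,2,3) with a≤c, −a<b≤a
well minimum = a = 2

2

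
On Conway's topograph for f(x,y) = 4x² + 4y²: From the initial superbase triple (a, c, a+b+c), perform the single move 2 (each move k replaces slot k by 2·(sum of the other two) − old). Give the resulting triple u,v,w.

start (4,4,8) = (f(1,0),f(0,1),f(1,1))
replace slot 2: 2·(4+8) − 4 = 20 → (4,20,8)

4,20,8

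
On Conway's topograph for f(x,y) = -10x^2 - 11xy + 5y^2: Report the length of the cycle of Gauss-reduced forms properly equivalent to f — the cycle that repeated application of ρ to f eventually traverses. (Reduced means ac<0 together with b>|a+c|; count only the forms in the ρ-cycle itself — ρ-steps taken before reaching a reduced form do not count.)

D = 321, ⌊√D⌋ = 17
descent: ρ → (5,11,-10)  [lands on river]
river: ρ → (-10,9,6)
river: ρ → (6,15,-4)
river: ρ → (-4,17,2)
river: ρ → (2,15,-12)
river: ρ → (-12,9,5)
ρ-cycle length = 6 (tail of 1 descent step not counted)

6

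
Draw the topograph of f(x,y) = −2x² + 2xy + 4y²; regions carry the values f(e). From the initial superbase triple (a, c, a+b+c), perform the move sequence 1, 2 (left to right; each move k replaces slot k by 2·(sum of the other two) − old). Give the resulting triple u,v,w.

start (-2,4,4) = (f(1,0),f(0,1),f(1,1))
replace slot 1: 2·(4+4) − (-2) = 18 → (18,4,4)
replace slot 2: 2·(18+4) − 4 = 40 → (18,40,4)

18,40,4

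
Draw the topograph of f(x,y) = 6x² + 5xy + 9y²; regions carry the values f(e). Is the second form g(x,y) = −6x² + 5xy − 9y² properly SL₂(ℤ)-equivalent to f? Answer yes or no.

D₁ = -191, D₂ = -191
f: reduced (well bottom): (6,5,9) with a≤c, −a<b≤a
g is negative-definite; reduce −g:
−g: reduced (well bottom): (6,-5,9) with a≤c, −a<b≤a
flip sign back: reduced form of g is (-6,5,-9)
reduced forms (6, 5, 9) vs (-6, 5, -9) ⇒ inequivalent

no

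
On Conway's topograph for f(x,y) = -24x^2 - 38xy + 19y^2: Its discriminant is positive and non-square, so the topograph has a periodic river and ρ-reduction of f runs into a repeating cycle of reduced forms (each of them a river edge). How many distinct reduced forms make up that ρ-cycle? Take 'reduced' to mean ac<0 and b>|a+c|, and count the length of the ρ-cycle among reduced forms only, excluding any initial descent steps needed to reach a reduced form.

D = 3268, ⌊√D⌋ = 57
descent: ρ → (19,38,-24)  [lands on river]
river: ρ → (-24,10,33)
river: ρ → (33,56,-1)
river: ρ → (-1,56,33)
river: ρ → (33,10,-24)
river: ρ → (-24,38,19)
ρ-cycle length = 6 (tail of 1 descent step not counted)

6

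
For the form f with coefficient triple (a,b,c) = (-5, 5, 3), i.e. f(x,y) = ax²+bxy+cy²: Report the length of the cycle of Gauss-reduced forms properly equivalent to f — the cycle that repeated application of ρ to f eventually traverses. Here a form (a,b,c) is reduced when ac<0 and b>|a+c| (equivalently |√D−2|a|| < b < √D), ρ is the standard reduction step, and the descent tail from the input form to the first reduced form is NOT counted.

D = 85, ⌊√D⌋ = 9
river: ρ → (3,7,-3)
river: ρ → (-3,5,5)
river: ρ → (5,5,-3)
river: ρ → (-3,7,3)
river: ρ → (3,5,-5)
river: ρ → (-5,5,3)
ρ-cycle length = 6 (tail of 0 descent steps not counted)

6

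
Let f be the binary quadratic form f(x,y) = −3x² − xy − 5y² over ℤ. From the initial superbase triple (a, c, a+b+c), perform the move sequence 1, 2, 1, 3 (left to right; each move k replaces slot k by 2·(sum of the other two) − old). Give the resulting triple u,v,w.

start (-3,-5,-9) = (f(1,0),f(0,1),f(1,1))
replace slot 1: 2·((-5)+(-9)) − (-3) = -25 → (-25,-5,-9)
replace slot 2: 2·((-25)+(-9)) − (-5) = -63 → (-25,-63,-9)
replace slot 1: 2·((-63)+(-9)) − (-25) = -119 → (-119,-63,-9)
replace slot 3: 2·((-119)+(-63)) − (-9) = -355 → (-119,-63,-355)

-119,-63,-355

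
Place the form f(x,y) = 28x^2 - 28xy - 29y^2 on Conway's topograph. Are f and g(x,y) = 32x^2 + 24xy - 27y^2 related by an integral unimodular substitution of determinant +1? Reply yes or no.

D₁ = 4032, D₂ = 4032
river cycle of f (length 10): (-29, 28, 28), (28, 28, -29), (-29, 30, 27), (27, 24, -32), (-32, 40, 19), (19, 36, -36), (-36, 36, 19), (19, 40, -32), (-32, 24, 27), (27, 30, -29)
river cycle of g (length 10): (-27, 30, 29), (29, 28, -28), (-28, 28, 29), (29, 30, -27), (-27, 24, 32), (32, 40, -19), (-19, 36, 36), (36, 36, -19), (-19, 40, 32), (32, 24, -27)
cycles differ ⇒ inequivalent

no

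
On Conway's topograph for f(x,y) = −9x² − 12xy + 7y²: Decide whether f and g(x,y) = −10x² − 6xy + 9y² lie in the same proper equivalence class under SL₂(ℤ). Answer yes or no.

D₁ = 396, D₂ = 396
river cycle of f (length 4): (7, 12, -9), (-9, 6, 10), (10, 14, -5), (-5, 16, 7)
river cycle of g (length 4): (9, 6, -10), (-10, 14, 5), (5, 16, -7), (-7, 12, 9)
cycles differ ⇒ inequivalent

no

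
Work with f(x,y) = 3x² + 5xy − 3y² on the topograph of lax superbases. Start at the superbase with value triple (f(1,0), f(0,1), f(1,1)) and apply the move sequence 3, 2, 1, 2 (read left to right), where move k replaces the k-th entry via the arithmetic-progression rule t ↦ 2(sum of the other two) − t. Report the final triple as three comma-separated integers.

start (3,-3,5) = (f(1,0),f(0,1),f(1,1))
replace slot 3: 2·(3+(-3)) − 5 = -5 → (3,-3,-5)
replace slot 2: 2·(3+(-5)) − (-3) = -1 → (3,-1,-5)
replace slot 1: 2·((-1)+(-5)) − 3 = -15 → (-15,-1,-5)
replace slot 2: 2·((-15)+(-5)) − (-1) = -39 → (-15,-39,-5)

-15,-39,-5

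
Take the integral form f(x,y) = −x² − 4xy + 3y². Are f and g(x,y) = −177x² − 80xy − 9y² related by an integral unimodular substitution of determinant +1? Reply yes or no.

D₁ = 28, D₂ = 28
river cycle of f (length 4): (3, 4, -1), (-1, 4, 3), (3, 2, -2), (-2, 2, 3)
river cycle of g (length 4): (-1, 4, 3), (3, 2, -2), (-2, 2, 3), (3, 4, -1)
cycles coincide ⇒ equivalent

yes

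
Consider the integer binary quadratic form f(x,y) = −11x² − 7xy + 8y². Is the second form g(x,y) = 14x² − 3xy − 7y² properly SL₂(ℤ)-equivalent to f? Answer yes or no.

D₁ = 401, D₂ = 401
river cycle of f (length 10): (8, 7, -11), (-11, 15, 4), (4, 17, -7), (-7, 11, 10), (10, 9, -8), (-8, 7, 11), (11, 15, -4), (-4, 17, 7), (7, 11, -10), (-10, 9, 8)
river cycle of g (length 10): (-7, 17, 4), (4, 15, -11), (-11, 7, 8), (8, 9, -10), (-10, 11, 7), (7, 17, -4), (-4, 15, 11), (11, 7, -8), (-8, 9, 10), (10, 11, -7)
cycles differ ⇒ inequivalent

no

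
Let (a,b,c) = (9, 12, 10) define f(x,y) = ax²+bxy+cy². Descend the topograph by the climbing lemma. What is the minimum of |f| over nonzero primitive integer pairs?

translate: b→-6 (≡12 mod 18), so (9,12,10)→(9,-6,7)
flip: (9,-6,7)→(7,6,9)
reduced (well bottom): (7,6,9) with a≤c, −a<b≤a
well minimum = a = 7

7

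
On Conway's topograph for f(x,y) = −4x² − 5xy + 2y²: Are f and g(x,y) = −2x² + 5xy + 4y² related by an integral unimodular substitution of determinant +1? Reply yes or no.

D₁ = 57, D₂ = 57
river cycle of f (length 6): (2, 5, -4), (-4, 3, 3), (3, 3, -4), (-4, 5, 2), (2, 7, -1), (-1, 7, 2)
river cycle of g (length 6): (4, 3, -3), (-3, 3, 4), (4, 5, -2), (-2, 7, 1), (1, 7, -2), (-2, 5, 4)
cycles differ ⇒ inequivalent

no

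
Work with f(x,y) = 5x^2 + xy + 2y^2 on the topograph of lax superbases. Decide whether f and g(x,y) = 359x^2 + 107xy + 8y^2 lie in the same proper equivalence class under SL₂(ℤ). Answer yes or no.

D₁ = -39, D₂ = -39
f: flip: (5,1,2)→(2,-1,5)
f: reduced (well bottom): (2,-1,5) with a≤c, −a<b≤a
g: flip: (359,107,8)→(8,-107,359)
g: translate: b→5 (≡-107 mod 16), so (8,-107,359)→(8,5,2)
g: flip: (8,5,2)→(2,-5,8)
g: translate: b→-1 (≡-5 mod 4), so (2,-5,8)→(2,-1,5)
g: reduced (well bottom): (2,-1,5) with a≤c, −a<b≤a
reduced forms (2, -1, 5) vs (2, -1, 5) ⇒ equivalent

yes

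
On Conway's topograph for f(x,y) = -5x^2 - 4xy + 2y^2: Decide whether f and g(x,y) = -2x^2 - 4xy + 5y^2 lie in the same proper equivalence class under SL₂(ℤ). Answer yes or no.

D₁ = 56, D₂ = 56
river cycle of f (length 4): (2, 4, -5), (-5, 6, 1), (1, 6, -5), (-5, 4, 2)
river cycle of g (length 4): (5, 4, -2), (-2, 4, 5), (5, 6, -1), (-1, 6, 5)
cycles differ ⇒ inequivalent

no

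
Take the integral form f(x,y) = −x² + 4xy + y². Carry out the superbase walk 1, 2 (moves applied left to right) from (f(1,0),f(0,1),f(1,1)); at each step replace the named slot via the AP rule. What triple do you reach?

start (-1,1,4) = (f(1,0),f(0,1),f(1,1))
replace slot 1: 2·(1+4) − (-1) = 11 → (11,1,4)
replace slot 2: 2·(11+4) − 1 = 29 → (11,29,4)

11,29,4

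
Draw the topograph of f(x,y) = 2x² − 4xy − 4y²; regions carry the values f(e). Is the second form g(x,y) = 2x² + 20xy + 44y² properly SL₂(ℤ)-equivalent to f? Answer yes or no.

D₁ = 48, D₂ = 48
river cycle of f (length 2): (-4, 4, 2), (2, 4, -4)
river cycle of g (length 2): (2, 4, -4), (-4, 4, 2)
cycles coincide ⇒ equivalent

yes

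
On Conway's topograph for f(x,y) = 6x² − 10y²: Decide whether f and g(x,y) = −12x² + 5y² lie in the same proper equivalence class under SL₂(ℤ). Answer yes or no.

D₁ = 240, D₂ = 240
river cycle of f (length 2): (6, 12, -4), (-4, 12, 6)
river cycle of g (length 6): (5, 10, -7), (-7, 4, 8), (8, 12, -3), (-3, 12, 8), (8, 4, -7), (-7, 10, 5)
cycles differ ⇒ inequivalent

no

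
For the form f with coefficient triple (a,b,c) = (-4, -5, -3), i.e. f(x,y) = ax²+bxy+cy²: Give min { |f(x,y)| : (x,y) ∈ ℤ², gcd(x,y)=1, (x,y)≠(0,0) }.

translate: b→-3 (≡5 mod 8), so (4,5,3)→(4,-3,2)
flip: (4,-3,2)→(2,3,4)
translate: b→-1 (≡3 mod 4), so (2,3,4)→(2,-1,3)
reduced (well bottom): (2,-1,3) with a≤c, −a<b≤a
well minimum |f| = |-2| = 2 (negative-definite)

2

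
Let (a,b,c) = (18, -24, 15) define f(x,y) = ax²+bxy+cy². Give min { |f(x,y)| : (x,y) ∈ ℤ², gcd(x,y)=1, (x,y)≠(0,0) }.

translate: b→12 (≡-24 mod 36), so (18,-24,15)→(18,12,9)
flip: (18,12,9)→(9,-12,18)
translate: b→6 (≡-12 mod 18), so (9,-12,18)→(9,6,15)
reduced (well bottom): (9,6,15) with a≤c, −a<b≤a
well minimum = a = 9

9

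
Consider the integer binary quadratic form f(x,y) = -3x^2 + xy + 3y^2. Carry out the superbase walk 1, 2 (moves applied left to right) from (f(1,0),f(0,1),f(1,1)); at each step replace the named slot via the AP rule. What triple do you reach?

start (-3,3,1) = (f(1,0),f(0,1),f(1,1))
replace slot 1: 2·(3+1) − (-3) = 11 → (11,3,1)
replace slot 2: 2·(11+1) − 3 = 21 → (11,21,1)

11,21,1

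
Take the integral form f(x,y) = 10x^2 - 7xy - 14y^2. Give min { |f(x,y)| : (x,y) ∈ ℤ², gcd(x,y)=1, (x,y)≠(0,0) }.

descent: ρ → (-14,7,10)  [lands on river]
river: ρ → (10,13,-11)
river: ρ → (-11,9,12)
river: ρ → (12,15,-8)
river: ρ → (-8,17,10)
river: ρ → (10,23,-2)
river: ρ → (-2,21,21)
river: ρ → (21,21,-2)
river: ρ → (-2,23,10)
river: ρ → (10,17,-8)
river: ρ → (-8,15,12)
river: ρ → (12,9,-11)
river: ρ → (-11,13,10)
river: ρ → (10,7,-14)
river: ρ → (-14,21,3)
river: ρ → (3,21,-14)
closes: descent 1, river 16
min |a| on river = 2

2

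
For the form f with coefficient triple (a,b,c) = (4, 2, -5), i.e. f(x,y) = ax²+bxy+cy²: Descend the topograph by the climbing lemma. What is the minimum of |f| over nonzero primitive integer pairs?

river: ρ → (-5,8,1)
river: ρ → (1,8,-5)
river: ρ → (-5,2,4)
river: ρ → (4,6,-3)
river: ρ → (-3,6,4)
river: ρ → (4,2,-5)
closes: descent 0, river 6
min |a| on river = 1

1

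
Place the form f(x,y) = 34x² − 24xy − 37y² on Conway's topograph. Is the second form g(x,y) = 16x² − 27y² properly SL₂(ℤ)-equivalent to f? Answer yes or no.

D₁ = 5608, D₂ = 1728
discriminants differ ⇒ not SL₂(ℤ)-equivalent

no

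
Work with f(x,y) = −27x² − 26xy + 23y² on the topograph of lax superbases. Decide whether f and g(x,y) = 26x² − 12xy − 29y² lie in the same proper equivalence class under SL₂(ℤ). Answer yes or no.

D₁ = 3160, D₂ = 3160
river cycle of f (length 24): (23, 26, -27), (-27, 28, 22), (22, 16, -33), (-33, 50, 5), (5, 50, -33), (-33, 16, 22), (22, 28, -27), (-27, 26, 23), (23, 20, -30), (-30, 40, 13), … (14 more)
river cycle of g (length 20): (-29, 12, 26), (26, 40, -15), (-15, 50, 11), (11, 38, -39), (-39, 40, 10), (10, 40, -39), (-39, 38, 11), (11, 50, -15), (-15, 40, 26), (26, 12, -29), … (10 more)
cycles differ ⇒ inequivalent

no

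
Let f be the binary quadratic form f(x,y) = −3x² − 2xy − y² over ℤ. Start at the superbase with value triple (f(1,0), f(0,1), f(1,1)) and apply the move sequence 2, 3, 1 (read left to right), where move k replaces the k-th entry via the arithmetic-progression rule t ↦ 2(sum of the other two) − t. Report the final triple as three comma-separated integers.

start (-3,-1,-6) = (f(1,0),f(0,1),f(1,1))
replace slot 2: 2·((-3)+(-6)) − (-1) = -17 → (-3,-17,-6)
replace slot 3: 2·((-3)+(-17)) − (-6) = -34 → (-3,-17,-34)
replace slot 1: 2·((-17)+(-34)) − (-3) = -99 → (-99,-17,-34)

-99,-17,-34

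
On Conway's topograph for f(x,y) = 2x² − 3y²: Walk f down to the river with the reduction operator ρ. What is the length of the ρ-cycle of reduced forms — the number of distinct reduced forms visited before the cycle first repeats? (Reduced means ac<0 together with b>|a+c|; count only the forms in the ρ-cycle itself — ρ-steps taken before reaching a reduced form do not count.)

D = 24, ⌊√D⌋ = 4
descent: ρ → (-3,0,2)
descent: ρ → (2,4,-1)  [lands on river]
river: ρ → (-1,4,2)
ρ-cycle length = 2 (tail of 2 descent steps not counted)

2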